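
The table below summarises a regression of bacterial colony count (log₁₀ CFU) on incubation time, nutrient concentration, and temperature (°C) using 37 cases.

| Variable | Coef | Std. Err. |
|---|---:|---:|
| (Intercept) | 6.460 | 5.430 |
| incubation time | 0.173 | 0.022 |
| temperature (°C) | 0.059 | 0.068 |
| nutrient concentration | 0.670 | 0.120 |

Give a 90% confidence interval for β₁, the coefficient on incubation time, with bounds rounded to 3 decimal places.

(0.136, 0.210)

Read off: b = 0.173, SE = 0.022 for incubation time.
df = n − k − 1 = 37 − 3 − 1 = 33.
t* = t_{0.05, 33} = 1.69236.
Margin = t* × SE = 1.69236 × 0.022 = 0.03723.
CI: 0.173 ± 0.03723 → (0.136, 0.210).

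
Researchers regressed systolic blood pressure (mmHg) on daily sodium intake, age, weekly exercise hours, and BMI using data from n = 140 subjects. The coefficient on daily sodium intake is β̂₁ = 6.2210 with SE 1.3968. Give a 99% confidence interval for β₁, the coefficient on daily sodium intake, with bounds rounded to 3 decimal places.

(2.572, 9.870)

df = n − k − 1 = 140 − 4 − 1 = 135.
t* = t_{0.005, 135} = 2.612738.
Margin = t* × SE = 2.612738 × 1.3968 = 3.64947.
CI: 6.2210 ± 3.64947 → (2.572, 9.870).
With 99% confidence, each one-unit increase in daily sodium intake is associated with a change of between 2.572 and 9.870 mmHg in systolic blood pressure, holding the other predictors fixed.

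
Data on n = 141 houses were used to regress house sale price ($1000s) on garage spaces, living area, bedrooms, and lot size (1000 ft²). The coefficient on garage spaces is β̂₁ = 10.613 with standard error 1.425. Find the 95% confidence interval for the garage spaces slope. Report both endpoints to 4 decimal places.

df = n − k − 1 = 141 − 4 − 1 = 136.
t* = t_{0.025, 136} = 1.977561.
Margin = t* × SE = 1.977561 × 1.425 = 2.818024.
CI: 10.613 ± 2.818024 → (7.7950, 13.4310).
With 95% confidence, each one-unit increase in garage spaces is associated with a change of between 7.7950 and 13.4310 $1000s in house sale price, holding the other predictors fixed.

(7.7950, 13.4310)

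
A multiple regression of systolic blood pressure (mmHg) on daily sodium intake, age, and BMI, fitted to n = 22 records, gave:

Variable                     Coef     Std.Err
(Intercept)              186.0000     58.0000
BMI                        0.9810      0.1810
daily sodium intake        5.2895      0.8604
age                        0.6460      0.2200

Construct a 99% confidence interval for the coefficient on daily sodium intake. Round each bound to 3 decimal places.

(2.813, 7.766)

Read off: b = 5.2895, SE = 0.8604 for daily sodium intake.
df = n − k − 1 = 22 − 3 − 1 = 18.
t* = t_{0.005, 18} = 2.87844.
Margin = t* × SE = 2.87844 × 0.8604 = 2.47661.
CI: 5.2895 ± 2.47661 → (2.813, 7.766).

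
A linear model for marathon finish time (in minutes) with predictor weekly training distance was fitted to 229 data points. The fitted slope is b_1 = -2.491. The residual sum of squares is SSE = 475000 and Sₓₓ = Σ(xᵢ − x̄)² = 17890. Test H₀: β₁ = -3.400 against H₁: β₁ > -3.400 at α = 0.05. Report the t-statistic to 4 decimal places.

t = 2.6579

MSE = SSE/(n − 2) = 475000/227 = 2092.51.
SE(b_1) = √(MSE/Sₓₓ) = √(2092.51/17890) = 0.342002.
t = (-2.491 − (-3.400)) / 0.342002 = 2.6579.
df = n − 2 = 227.
One-sided p ≈ 0.0042, which is < 0.05, so reject H₀.
There is evidence that the true slope on weekly training distance exceeds -3.400 minutes per unit.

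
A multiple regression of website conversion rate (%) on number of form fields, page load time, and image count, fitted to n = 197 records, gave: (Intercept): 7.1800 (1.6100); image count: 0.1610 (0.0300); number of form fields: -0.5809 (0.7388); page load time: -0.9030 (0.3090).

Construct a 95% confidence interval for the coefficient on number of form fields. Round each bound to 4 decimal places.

Read off: b = -0.5809, SE = 0.7388 for number of form fields.
df = n − k − 1 = 197 − 3 − 1 = 193.
t* = t_{0.025, 193} = 1.972332.
Margin = t* × SE = 1.972332 × 0.7388 = 1.457159.
CI: -0.5809 ± 1.457159 → (-2.0381, 0.8763).

(-2.0381, 0.8763)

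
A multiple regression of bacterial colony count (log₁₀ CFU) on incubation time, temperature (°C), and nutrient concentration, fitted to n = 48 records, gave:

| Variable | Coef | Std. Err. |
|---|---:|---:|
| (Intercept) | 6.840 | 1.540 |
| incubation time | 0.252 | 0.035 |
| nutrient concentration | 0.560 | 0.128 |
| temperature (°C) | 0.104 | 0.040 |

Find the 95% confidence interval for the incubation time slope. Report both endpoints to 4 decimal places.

Read off: b = 0.252, SE = 0.035 for incubation time.
df = n − k − 1 = 48 − 3 − 1 = 44.
t* = t_{0.025, 44} = 2.015368.
Margin = t* × SE = 2.015368 × 0.035 = 0.070538.
CI: 0.252 ± 0.070538 → (0.1815, 0.3225).

(0.1815, 0.3225)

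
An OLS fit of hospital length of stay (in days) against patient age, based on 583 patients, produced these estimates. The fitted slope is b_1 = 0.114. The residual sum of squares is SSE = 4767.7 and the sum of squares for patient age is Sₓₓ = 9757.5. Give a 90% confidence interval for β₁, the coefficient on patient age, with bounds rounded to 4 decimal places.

(0.0662, 0.1618)

MSE = SSE/(n − 2) = 4767.7/581 = 8.20602.
SE(b_1) = √(MSE/Sₓₓ) = √(8.20602/9757.5) = 0.0289999.
df = n − 2 = 581.
t* = t_{0.05, 581} = 1.647481.
Margin = t* × SE = 1.647481 × 0.0289999 = 0.047777.
CI: 0.114 ± 0.047777 → (0.0662, 0.1618).
With 90% confidence, each one-unit increase in patient age is associated with a change of between 0.0662 and 0.1618 days in hospital length of stay.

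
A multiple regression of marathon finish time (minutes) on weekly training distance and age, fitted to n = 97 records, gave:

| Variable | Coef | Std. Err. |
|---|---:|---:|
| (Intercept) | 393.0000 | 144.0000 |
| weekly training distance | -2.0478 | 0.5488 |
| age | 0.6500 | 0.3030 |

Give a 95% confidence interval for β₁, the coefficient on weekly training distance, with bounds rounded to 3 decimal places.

(-3.137, -0.958)

Read off: b = -2.0478, SE = 0.5488 for weekly training distance.
df = n − k − 1 = 97 − 2 − 1 = 94.
t* = t_{0.025, 94} = 1.985523.
Margin = t* × SE = 1.985523 × 0.5488 = 1.08966.
CI: -2.0478 ± 1.08966 → (-3.137, -0.958).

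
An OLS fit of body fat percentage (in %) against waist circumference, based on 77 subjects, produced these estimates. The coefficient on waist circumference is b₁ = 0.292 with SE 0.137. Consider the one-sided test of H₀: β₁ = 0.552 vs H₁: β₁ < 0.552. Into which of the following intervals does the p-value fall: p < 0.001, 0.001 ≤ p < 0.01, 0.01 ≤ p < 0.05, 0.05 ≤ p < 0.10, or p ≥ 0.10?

t = (0.292 − 0.552) / 0.137 = -1.898.
df = n − 2 = 77 − 2 = 75.
One-sided p = P(T_{75} < t) ≈ 0.0308.
So 0.01 ≤ p < 0.05.

0.01 ≤ p < 0.05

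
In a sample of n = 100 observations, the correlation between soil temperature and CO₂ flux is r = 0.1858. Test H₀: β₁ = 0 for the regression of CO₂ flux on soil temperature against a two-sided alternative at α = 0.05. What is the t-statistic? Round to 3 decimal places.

t = 1.872

t = r·√(n − 2)/√(1 − r²) = 0.1858·√98/√0.965478 = 1.872.
df = n − 2 = 98.
Two-sided p ≈ 0.0642, which is ≥ 0.05, so fail to reject H₀.
The data do not give significant evidence of a linear association between soil temperature and CO₂ flux.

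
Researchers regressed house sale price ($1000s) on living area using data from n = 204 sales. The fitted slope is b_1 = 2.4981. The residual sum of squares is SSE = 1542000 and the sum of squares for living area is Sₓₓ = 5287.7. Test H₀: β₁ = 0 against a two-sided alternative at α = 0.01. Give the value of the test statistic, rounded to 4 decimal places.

MSE = SSE/(n − 2) = 1542000/202 = 7633.66.
SE(b_1) = √(MSE/Sₓₓ) = √(7633.66/5287.7) = 1.20153.
t = 2.4981 / 1.20153 = 2.0791.
df = n − 2 = 202.
Two-sided p ≈ 0.0389, which is ≥ 0.01, so fail to reject H₀.
The data do not give significant evidence of an association between living area and house sale price.

t = 2.0791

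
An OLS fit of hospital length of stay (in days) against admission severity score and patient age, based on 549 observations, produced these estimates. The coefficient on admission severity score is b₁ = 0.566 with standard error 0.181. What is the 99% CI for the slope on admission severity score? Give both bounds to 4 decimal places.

df = n − k − 1 = 549 − 2 − 1 = 546.
t* = t_{0.005, 546} = 2.584864.
Margin = t* × SE = 2.584864 × 0.181 = 0.467860.
CI: 0.566 ± 0.467860 → (0.0981, 1.0339).
With 99% confidence, each one-unit increase in admission severity score is associated with a change of between 0.0981 and 1.0339 days in hospital length of stay, holding the other predictors fixed.

(0.0981, 1.0339)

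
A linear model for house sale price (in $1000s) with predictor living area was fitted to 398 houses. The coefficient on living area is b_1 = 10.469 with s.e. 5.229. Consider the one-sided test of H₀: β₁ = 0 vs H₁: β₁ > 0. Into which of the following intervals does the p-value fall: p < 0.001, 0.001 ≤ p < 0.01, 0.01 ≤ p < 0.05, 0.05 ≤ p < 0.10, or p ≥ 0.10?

0.01 ≤ p < 0.05

t = 10.469 / 5.229 = 2.002.
df = n − 2 = 398 − 2 = 396.
One-sided p = P(T_{396} > t) ≈ 0.0230.
So 0.01 ≤ p < 0.05.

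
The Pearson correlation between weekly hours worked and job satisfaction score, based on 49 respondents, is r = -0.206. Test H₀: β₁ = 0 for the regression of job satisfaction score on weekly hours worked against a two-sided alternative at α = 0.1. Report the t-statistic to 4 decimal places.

t = r·√(n − 2)/√(1 − r²) = -0.206·√47/√0.957564 = -1.4432.
df = n − 2 = 47.
Two-sided p ≈ 0.1556, which is ≥ 0.1, so fail to reject H₀.
The data do not give significant evidence of a linear association between weekly hours worked and job satisfaction score.

t = -1.4432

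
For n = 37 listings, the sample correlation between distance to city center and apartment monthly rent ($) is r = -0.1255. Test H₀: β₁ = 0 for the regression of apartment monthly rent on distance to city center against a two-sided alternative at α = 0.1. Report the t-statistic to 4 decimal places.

t = r·√(n − 2)/√(1 − r²) = -0.1255·√35/√0.98425 = -0.7484.
df = n − 2 = 35.
Two-sided p ≈ 0.4592, which is ≥ 0.1, so fail to reject H₀.
The data do not give significant evidence of a linear association between distance to city center and apartment monthly rent.

t = -0.7484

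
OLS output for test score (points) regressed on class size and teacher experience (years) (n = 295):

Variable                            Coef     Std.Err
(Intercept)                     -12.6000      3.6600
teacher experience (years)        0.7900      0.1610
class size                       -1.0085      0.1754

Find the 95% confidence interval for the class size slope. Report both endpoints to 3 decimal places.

Read off: b = -1.0085, SE = 0.1754 for class size.
df = n − k − 1 = 295 − 2 − 1 = 292.
t* = t_{0.025, 292} = 1.968121.
Margin = t* × SE = 1.968121 × 0.1754 = 0.34521.
CI: -1.0085 ± 0.34521 → (-1.354, -0.663).

(-1.354, -0.663)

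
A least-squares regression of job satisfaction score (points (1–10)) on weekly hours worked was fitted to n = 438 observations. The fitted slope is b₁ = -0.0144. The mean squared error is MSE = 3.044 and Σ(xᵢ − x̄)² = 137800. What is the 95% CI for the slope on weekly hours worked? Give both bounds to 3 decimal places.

SE(b₁) = √(MSE/Sₓₓ) = √(3.044/137800) = 0.0047.
df = n − 2 = 436.
t* = t_{0.025, 436} = 1.96542.
Margin = t* × SE = 1.96542 × 0.0047 = 0.00924.
CI: -0.0144 ± 0.00924 → (-0.024, -0.005).
With 95% confidence, each one-unit increase in weekly hours worked is associated with a change of between -0.024 and -0.005 points (1–10) in job satisfaction score.

(-0.024, -0.005)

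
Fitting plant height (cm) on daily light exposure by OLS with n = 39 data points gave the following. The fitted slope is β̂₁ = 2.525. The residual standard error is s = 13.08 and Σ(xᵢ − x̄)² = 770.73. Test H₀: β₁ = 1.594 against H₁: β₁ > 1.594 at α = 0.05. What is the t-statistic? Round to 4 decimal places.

t = 1.9760

SE(β̂₁) = s/√Sₓₓ = 13.08/√770.73 = 0.471147.
t = (2.525 − 1.594) / 0.471147 = 1.9760.
df = n − 2 = 37.
One-sided p ≈ 0.0278, which is < 0.05, so reject H₀.
There is evidence that the true slope on daily light exposure exceeds 1.594 cm per unit.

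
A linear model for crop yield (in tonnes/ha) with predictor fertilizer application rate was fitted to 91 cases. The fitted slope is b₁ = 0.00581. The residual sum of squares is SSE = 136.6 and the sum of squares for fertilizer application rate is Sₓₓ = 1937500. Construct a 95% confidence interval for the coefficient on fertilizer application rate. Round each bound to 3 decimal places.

MSE = SSE/(n − 2) = 136.6/89 = 1.53483.
SE(b₁) = √(MSE/Sₓₓ) = √(1.53483/1937500) = 0.00089004.
df = n − 2 = 89.
t* = t_{0.025, 89} = 1.986979.
Margin = t* × SE = 1.986979 × 0.00089004 = 0.00177.
CI: 0.00581 ± 0.00177 → (0.004, 0.008).
With 95% confidence, each one-unit increase in fertilizer application rate is associated with a change of between 0.004 and 0.008 tonnes/ha in crop yield.

(0.004, 0.008)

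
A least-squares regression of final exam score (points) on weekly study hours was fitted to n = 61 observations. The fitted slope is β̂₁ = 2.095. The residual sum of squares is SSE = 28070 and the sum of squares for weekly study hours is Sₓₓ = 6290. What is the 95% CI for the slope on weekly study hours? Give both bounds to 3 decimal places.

MSE = SSE/(n − 2) = 28070/59 = 475.763.
SE(β̂₁) = √(MSE/Sₓₓ) = √(475.763/6290) = 0.275024.
df = n − 2 = 59.
t* = t_{0.025, 59} = 2.000995.
Margin = t* × SE = 2.000995 × 0.275024 = 0.55032.
CI: 2.095 ± 0.55032 → (1.545, 2.645).
With 95% confidence, each one-unit increase in weekly study hours is associated with a change of between 1.545 and 2.645 points in final exam score.

(1.545, 2.645)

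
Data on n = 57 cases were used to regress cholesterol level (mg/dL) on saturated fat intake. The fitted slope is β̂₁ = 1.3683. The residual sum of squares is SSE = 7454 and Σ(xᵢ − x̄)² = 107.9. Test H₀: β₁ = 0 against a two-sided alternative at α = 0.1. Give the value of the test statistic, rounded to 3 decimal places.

t = 1.221

MSE = SSE/(n − 2) = 7454/55 = 135.527.
SE(β̂₁) = √(MSE/Sₓₓ) = √(135.527/107.9) = 1.12073.
t = 1.3683 / 1.12073 = 1.221.
df = n − 2 = 55.
Two-sided p ≈ 0.2273, which is ≥ 0.1, so fail to reject H₀.
The data do not give significant evidence of an association between saturated fat intake and cholesterol level.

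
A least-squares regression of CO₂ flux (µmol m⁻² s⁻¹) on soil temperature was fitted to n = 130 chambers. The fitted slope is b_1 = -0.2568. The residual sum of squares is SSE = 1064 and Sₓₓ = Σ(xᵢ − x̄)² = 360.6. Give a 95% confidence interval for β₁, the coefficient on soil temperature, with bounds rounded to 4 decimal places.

(-0.5572, 0.0436)

MSE = SSE/(n − 2) = 1064/128 = 8.3125.
SE(b_1) = √(MSE/Sₓₓ) = √(8.3125/360.6) = 0.151828.
df = n − 2 = 128.
t* = t_{0.025, 128} = 1.978671.
Margin = t* × SE = 1.978671 × 0.151828 = 0.300418.
CI: -0.2568 ± 0.300418 → (-0.5572, 0.0436).
With 95% confidence, each one-unit increase in soil temperature is associated with a change of between -0.5572 and 0.0436 µmol m⁻² s⁻¹ in CO₂ flux.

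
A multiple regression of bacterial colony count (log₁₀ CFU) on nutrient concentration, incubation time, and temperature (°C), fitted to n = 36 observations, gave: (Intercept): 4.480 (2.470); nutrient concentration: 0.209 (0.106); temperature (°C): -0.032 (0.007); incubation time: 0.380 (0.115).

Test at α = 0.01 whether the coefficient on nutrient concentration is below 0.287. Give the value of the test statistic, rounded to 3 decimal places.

t = -0.736

Read off: b = 0.209, SE = 0.106 for nutrient concentration.
H₀: β₁ = 0.287 vs H₁: β₁ < 0.287.
t = (0.209 − 0.287) / 0.106 = -0.736.
df = n − k − 1 = 36 − 3 − 1 = 32.
One-sided p ≈ 0.2336, which is ≥ 0.01, so fail to reject H₀.
The data do not give significant evidence that the true slope on nutrient concentration is below 0.287 log₁₀ CFU per unit, holding the other predictors fixed.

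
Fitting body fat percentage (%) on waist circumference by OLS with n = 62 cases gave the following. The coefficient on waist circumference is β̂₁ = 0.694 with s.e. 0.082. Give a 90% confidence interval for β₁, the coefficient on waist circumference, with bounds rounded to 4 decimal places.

df = n − 2 = 62 − 2 = 60.
t* = t_{0.05, 60} = 1.670649.
Margin = t* × SE = 1.670649 × 0.082 = 0.136993.
CI: 0.694 ± 0.136993 → (0.5570, 0.8310).
With 90% confidence, each one-unit increase in waist circumference is associated with a change of between 0.5570 and 0.8310 % in body fat percentage.

(0.5570, 0.8310)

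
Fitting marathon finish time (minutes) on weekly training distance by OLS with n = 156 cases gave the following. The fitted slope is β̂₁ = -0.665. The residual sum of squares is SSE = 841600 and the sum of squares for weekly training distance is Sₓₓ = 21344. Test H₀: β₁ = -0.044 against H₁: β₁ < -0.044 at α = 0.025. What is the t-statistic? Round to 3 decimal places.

MSE = SSE/(n − 2) = 841600/154 = 5464.94.
SE(β̂₁) = √(MSE/Sₓₓ) = √(5464.94/21344) = 0.506005.
t = (-0.665 − (-0.044)) / 0.506005 = -1.227.
df = n − 2 = 154.
One-sided p ≈ 0.1108, which is ≥ 0.025, so fail to reject H₀.
The data do not give significant evidence that the true slope on weekly training distance is below -0.044 minutes per unit.

t = -1.227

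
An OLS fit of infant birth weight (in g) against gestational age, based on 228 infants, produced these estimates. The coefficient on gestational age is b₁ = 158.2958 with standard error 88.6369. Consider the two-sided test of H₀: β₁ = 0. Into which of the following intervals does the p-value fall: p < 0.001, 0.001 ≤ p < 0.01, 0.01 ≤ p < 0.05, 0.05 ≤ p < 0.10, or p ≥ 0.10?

0.05 ≤ p < 0.10

t = 158.2958 / 88.6369 = 1.786.
df = n − 2 = 228 − 2 = 226.
Two-sided p = 2·P(T_{226} > |t|) ≈ 0.0755.
So 0.05 ≤ p < 0.10.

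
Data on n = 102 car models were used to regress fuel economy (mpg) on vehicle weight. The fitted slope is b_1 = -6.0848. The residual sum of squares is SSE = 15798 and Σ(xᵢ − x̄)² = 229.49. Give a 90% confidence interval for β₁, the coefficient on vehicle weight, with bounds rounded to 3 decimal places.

MSE = SSE/(n − 2) = 15798/100 = 157.98.
SE(b_1) = √(MSE/Sₓₓ) = √(157.98/229.49) = 0.829696.
df = n − 2 = 100.
t* = t_{0.05, 100} = 1.660234.
Margin = t* × SE = 1.660234 × 0.829696 = 1.37749.
CI: -6.0848 ± 1.37749 → (-7.462, -4.707).
With 90% confidence, each one-unit increase in vehicle weight is associated with a change of between -7.462 and -4.707 mpg in fuel economy.

(-7.462, -4.707)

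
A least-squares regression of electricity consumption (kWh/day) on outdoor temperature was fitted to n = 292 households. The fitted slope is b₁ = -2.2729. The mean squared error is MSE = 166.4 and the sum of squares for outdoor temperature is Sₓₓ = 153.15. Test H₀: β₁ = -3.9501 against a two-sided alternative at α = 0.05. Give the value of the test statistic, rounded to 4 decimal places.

t = 1.6090

SE(b₁) = √(MSE/Sₓₓ) = √(166.4/153.15) = 1.04236.
t = (-2.2729 − (-3.9501)) / 1.04236 = 1.6090.
df = n − 2 = 290.
Two-sided p ≈ 0.1087, which is ≥ 0.05, so fail to reject H₀.
The data are consistent with a true slope of -3.9501 kWh/day per unit of outdoor temperature.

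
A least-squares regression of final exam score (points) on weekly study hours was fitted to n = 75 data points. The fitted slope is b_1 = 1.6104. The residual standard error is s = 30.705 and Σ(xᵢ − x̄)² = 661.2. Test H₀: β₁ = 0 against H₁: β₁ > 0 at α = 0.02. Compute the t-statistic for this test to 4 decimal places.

SE(b_1) = s/√Sₓₓ = 30.705/√661.2 = 1.19411.
t = 1.6104 / 1.19411 = 1.3486.
df = n − 2 = 73.
One-sided p ≈ 0.0908, which is ≥ 0.02, so fail to reject H₀.
The data do not give significant evidence that the true slope on weekly study hours is positive.

t = 1.3486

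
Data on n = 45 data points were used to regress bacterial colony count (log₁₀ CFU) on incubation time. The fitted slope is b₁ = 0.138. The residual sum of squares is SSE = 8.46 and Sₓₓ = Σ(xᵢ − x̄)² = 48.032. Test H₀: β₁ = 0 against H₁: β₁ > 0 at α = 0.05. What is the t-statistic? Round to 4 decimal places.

t = 2.1562

MSE = SSE/(n − 2) = 8.46/43 = 0.196744.
SE(b₁) = √(MSE/Sₓₓ) = √(0.196744/48.032) = 0.0640008.
t = 0.138 / 0.0640008 = 2.1562.
df = n − 2 = 43.
One-sided p ≈ 0.0184, which is < 0.05, so reject H₀.
There is evidence that the true slope on incubation time is positive.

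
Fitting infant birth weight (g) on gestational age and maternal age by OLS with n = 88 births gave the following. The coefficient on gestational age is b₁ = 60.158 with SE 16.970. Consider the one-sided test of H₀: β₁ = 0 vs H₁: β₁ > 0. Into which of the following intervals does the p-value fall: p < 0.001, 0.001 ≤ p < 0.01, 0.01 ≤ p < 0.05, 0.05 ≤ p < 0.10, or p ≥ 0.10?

p < 0.001

t = 60.158 / 16.970 = 3.545.
df = n − k − 1 = 88 − 2 − 1 = 85.
One-sided p = P(T_{85} > t) ≈ 0.0003.
So p < 0.001.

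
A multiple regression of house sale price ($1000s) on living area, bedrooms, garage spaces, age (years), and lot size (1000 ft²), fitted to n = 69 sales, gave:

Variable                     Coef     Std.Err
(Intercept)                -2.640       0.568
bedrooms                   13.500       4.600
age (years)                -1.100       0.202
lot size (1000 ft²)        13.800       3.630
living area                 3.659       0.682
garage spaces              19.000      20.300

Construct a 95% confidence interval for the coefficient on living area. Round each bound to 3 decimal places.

(2.296, 5.022)

Read off: b = 3.659, SE = 0.682 for living area.
df = n − k − 1 = 69 − 5 − 1 = 63.
t* = t_{0.025, 63} = 1.998341.
Margin = t* × SE = 1.998341 × 0.682 = 1.36287.
CI: 3.659 ± 1.36287 → (2.296, 5.022).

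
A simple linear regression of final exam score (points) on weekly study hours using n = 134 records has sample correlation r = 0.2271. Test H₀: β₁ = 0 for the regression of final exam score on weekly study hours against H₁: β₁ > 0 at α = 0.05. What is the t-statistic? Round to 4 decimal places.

t = 2.6792

t = r·√(n − 2)/√(1 − r²) = 0.2271·√132/√0.948426 = 2.6792.
df = n − 2 = 132.
One-sided p ≈ 0.0042, which is < 0.05, so reject H₀.
There is evidence of a linear association between weekly study hours and final exam score.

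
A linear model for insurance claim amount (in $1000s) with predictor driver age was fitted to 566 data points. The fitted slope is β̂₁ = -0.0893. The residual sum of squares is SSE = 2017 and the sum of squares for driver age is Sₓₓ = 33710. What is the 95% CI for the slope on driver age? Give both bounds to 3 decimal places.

(-0.110, -0.069)

MSE = SSE/(n − 2) = 2017/564 = 3.57624.
SE(β̂₁) = √(MSE/Sₓₓ) = √(3.57624/33710) = 0.0102999.
df = n − 2 = 564.
t* = t_{0.025, 564} = 1.964179.
Margin = t* × SE = 1.964179 × 0.0102999 = 0.02023.
CI: -0.0893 ± 0.02023 → (-0.110, -0.069).
With 95% confidence, each one-unit increase in driver age is associated with a change of between -0.110 and -0.069 $1000s in insurance claim amount.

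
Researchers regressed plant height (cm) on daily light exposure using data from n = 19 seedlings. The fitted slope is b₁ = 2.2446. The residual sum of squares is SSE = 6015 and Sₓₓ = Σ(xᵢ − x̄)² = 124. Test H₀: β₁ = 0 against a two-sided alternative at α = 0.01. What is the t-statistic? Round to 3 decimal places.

MSE = SSE/(n − 2) = 6015/17 = 353.824.
SE(b₁) = √(MSE/Sₓₓ) = √(353.824/124) = 1.68921.
t = 2.2446 / 1.68921 = 1.329.
df = n − 2 = 17.
Two-sided p ≈ 0.2015, which is ≥ 0.01, so fail to reject H₀.
The data do not give significant evidence of an association between daily light exposure and plant height.

t = 1.329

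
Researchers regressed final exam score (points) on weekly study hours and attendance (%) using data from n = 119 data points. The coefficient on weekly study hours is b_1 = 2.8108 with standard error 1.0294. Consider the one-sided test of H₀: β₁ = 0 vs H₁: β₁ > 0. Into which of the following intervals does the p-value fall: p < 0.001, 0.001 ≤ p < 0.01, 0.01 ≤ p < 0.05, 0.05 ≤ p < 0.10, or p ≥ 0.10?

t = 2.8108 / 1.0294 = 2.731.
df = n − k − 1 = 119 − 2 − 1 = 116.
One-sided p = P(T_{116} > t) ≈ 0.0037.
So 0.001 ≤ p < 0.01.

0.001 ≤ p < 0.01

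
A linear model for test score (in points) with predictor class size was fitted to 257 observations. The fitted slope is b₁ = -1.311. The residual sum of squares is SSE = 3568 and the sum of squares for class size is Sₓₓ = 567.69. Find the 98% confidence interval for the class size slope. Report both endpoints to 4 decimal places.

MSE = SSE/(n − 2) = 3568/255 = 13.9922.
SE(b₁) = √(MSE/Sₓₓ) = √(13.9922/567.69) = 0.156995.
df = n − 2 = 255.
t* = t_{0.01, 255} = 2.34106.
Margin = t* × SE = 2.34106 × 0.156995 = 0.367535.
CI: -1.311 ± 0.367535 → (-1.6785, -0.9435).
With 98% confidence, each one-unit increase in class size is associated with a change of between -1.6785 and -0.9435 points in test score.

(-1.6785, -0.9435)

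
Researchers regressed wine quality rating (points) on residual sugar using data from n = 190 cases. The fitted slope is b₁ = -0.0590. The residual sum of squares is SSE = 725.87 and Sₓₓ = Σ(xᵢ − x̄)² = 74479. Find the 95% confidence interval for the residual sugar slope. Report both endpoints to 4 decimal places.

(-0.0732, -0.0448)

MSE = SSE/(n − 2) = 725.87/188 = 3.86101.
SE(b₁) = √(MSE/Sₓₓ) = √(3.86101/74479) = 0.00720002.
df = n − 2 = 188.
t* = t_{0.025, 188} = 1.972663.
Margin = t* × SE = 1.972663 × 0.00720002 = 0.014203.
CI: -0.0590 ± 0.014203 → (-0.0732, -0.0448).
With 95% confidence, each one-unit increase in residual sugar is associated with a change of between -0.0732 and -0.0448 points in wine quality rating.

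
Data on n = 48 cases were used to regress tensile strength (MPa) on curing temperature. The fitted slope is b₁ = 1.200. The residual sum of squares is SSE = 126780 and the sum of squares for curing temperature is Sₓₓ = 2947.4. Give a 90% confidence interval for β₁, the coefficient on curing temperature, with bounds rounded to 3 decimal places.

MSE = SSE/(n − 2) = 126780/46 = 2756.09.
SE(b₁) = √(MSE/Sₓₓ) = √(2756.09/2947.4) = 0.967001.
df = n − 2 = 46.
t* = t_{0.05, 46} = 1.67866.
Margin = t* × SE = 1.67866 × 0.967001 = 1.62327.
CI: 1.200 ± 1.62327 → (-0.423, 2.823).
With 90% confidence, each one-unit increase in curing temperature is associated with a change of between -0.423 and 2.823 MPa in tensile strength.

(-0.423, 2.823)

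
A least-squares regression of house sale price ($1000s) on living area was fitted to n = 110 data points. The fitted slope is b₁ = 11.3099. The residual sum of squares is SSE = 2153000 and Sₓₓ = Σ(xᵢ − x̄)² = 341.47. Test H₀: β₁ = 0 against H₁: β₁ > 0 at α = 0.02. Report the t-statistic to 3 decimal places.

MSE = SSE/(n − 2) = 2153000/108 = 19935.2.
SE(b₁) = √(MSE/Sₓₓ) = √(19935.2/341.47) = 7.64071.
t = 11.3099 / 7.64071 = 1.480.
df = n − 2 = 108.
One-sided p ≈ 0.0709, which is ≥ 0.02, so fail to reject H₀.
The data do not give significant evidence that the true slope on living area is positive.

t = 1.480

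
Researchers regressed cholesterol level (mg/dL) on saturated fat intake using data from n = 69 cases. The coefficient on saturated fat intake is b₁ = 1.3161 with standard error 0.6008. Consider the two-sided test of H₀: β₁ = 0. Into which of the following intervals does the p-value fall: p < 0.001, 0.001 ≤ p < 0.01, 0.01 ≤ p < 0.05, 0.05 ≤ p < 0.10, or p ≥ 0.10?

0.01 ≤ p < 0.05

t = 1.3161 / 0.6008 = 2.191.
df = n − 2 = 69 − 2 = 67.
Two-sided p = 2·P(T_{67} > |t|) ≈ 0.0320.
So 0.01 ≤ p < 0.05.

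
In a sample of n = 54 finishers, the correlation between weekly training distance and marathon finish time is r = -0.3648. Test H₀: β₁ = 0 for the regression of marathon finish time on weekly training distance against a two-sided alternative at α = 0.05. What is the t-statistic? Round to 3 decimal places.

t = r·√(n − 2)/√(1 − r²) = -0.3648·√52/√0.866921 = -2.825.
df = n − 2 = 52.
Two-sided p ≈ 0.0067, which is < 0.05, so reject H₀.
There is evidence of a linear association between weekly training distance and marathon finish time.

t = -2.825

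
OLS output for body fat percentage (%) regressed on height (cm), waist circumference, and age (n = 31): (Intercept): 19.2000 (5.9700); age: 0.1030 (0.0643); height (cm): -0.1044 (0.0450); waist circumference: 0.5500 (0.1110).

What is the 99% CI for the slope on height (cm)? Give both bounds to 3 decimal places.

(-0.229, 0.020)

Read off: b = -0.1044, SE = 0.0450 for height (cm).
df = n − k − 1 = 31 − 3 − 1 = 27.
t* = t_{0.005, 27} = 2.770683.
Margin = t* × SE = 2.770683 × 0.0450 = 0.12468.
CI: -0.1044 ± 0.12468 → (-0.229, 0.020).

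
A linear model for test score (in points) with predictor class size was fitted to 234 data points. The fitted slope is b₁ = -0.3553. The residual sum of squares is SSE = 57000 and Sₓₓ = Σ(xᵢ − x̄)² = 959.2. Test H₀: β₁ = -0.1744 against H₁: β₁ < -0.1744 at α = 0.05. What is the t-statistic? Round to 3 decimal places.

t = -0.357

MSE = SSE/(n − 2) = 57000/232 = 245.69.
SE(b₁) = √(MSE/Sₓₓ) = √(245.69/959.2) = 0.506103.
t = (-0.3553 − (-0.1744)) / 0.506103 = -0.357.
df = n − 2 = 232.
One-sided p ≈ 0.3605, which is ≥ 0.05, so fail to reject H₀.
The data do not give significant evidence that the true slope on class size is below -0.1744 points per unit.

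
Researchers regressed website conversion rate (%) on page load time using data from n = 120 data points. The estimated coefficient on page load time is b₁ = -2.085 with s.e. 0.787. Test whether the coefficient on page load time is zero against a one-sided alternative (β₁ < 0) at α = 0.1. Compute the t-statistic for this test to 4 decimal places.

H₀: β₁ = 0 vs H₁: β₁ < 0.
t = (b₁ − β₁⁰)/SE = -2.085 / 0.787 = -2.6493.
df = n − 2 = 120 − 2 = 118.
One-sided p ≈ 0.0046, which is < 0.1, so reject H₀.
There is evidence that the true slope on page load time is negative.

t = -2.6493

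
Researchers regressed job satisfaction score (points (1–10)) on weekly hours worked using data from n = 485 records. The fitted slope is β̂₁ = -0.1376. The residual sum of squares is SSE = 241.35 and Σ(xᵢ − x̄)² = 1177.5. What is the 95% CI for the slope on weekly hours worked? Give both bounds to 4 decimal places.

(-0.1781, -0.0971)

MSE = SSE/(n − 2) = 241.35/483 = 0.499689.
SE(β̂₁) = √(MSE/Sₓₓ) = √(0.499689/1177.5) = 0.0206001.
df = n − 2 = 483.
t* = t_{0.025, 483} = 1.964888.
Margin = t* × SE = 1.964888 × 0.0206001 = 0.040477.
CI: -0.1376 ± 0.040477 → (-0.1781, -0.0971).
With 95% confidence, each one-unit increase in weekly hours worked is associated with a change of between -0.1781 and -0.0971 points (1–10) in job satisfaction score.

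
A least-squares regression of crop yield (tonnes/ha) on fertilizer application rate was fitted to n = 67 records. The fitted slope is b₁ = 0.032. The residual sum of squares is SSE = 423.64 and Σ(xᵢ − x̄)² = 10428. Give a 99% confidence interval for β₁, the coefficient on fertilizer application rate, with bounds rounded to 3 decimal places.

MSE = SSE/(n − 2) = 423.64/65 = 6.51754.
SE(b₁) = √(MSE/Sₓₓ) = √(6.51754/10428) = 0.0250001.
df = n − 2 = 65.
t* = t_{0.005, 65} = 2.653604.
Margin = t* × SE = 2.653604 × 0.0250001 = 0.06634.
CI: 0.032 ± 0.06634 → (-0.034, 0.098).
With 99% confidence, each one-unit increase in fertilizer application rate is associated with a change of between -0.034 and 0.098 tonnes/ha in crop yield.

(-0.034, 0.098)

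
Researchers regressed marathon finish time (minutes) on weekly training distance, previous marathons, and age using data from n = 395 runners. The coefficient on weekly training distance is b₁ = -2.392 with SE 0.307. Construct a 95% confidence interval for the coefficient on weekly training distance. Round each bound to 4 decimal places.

df = n − k − 1 = 395 − 3 − 1 = 391.
t* = t_{0.025, 391} = 1.96605.
Margin = t* × SE = 1.96605 × 0.307 = 0.603577.
CI: -2.392 ± 0.603577 → (-2.9956, -1.7884).
With 95% confidence, each one-unit increase in weekly training distance is associated with a change of between -2.9956 and -1.7884 minutes in marathon finish time, holding the other predictors fixed.

(-2.9956, -1.7884)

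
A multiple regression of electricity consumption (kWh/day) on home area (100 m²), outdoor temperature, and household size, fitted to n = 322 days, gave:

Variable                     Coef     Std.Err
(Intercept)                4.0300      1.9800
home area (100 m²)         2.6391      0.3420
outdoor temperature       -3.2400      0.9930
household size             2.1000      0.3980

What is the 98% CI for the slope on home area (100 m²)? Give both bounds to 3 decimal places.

Read off: b = 2.6391, SE = 0.3420 for home area (100 m²).
df = n − k − 1 = 322 − 3 − 1 = 318.
t* = t_{0.01, 318} = 2.338131.
Margin = t* × SE = 2.338131 × 0.3420 = 0.79964.
CI: 2.6391 ± 0.79964 → (1.839, 3.439).

(1.839, 3.439)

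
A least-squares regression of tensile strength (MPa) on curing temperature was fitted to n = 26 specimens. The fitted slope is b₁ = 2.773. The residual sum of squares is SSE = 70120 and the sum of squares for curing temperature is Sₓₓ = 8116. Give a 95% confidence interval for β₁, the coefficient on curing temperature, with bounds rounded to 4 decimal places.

(1.5347, 4.0113)

MSE = SSE/(n − 2) = 70120/24 = 2921.67.
SE(b₁) = √(MSE/Sₓₓ) = √(2921.67/8116) = 0.59999.
df = n − 2 = 24.
t* = t_{0.025, 24} = 2.063899.
Margin = t* × SE = 2.063899 × 0.59999 = 1.238319.
CI: 2.773 ± 1.238319 → (1.5347, 4.0113).
With 95% confidence, each one-unit increase in curing temperature is associated with a change of between 1.5347 and 4.0113 MPa in tensile strength.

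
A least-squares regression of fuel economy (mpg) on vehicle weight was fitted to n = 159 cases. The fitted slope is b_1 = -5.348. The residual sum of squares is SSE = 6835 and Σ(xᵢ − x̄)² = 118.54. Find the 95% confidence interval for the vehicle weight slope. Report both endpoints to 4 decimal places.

MSE = SSE/(n − 2) = 6835/157 = 43.535.
SE(b_1) = √(MSE/Sₓₓ) = √(43.535/118.54) = 0.60602.
df = n − 2 = 157.
t* = t_{0.025, 157} = 1.975189.
Margin = t* × SE = 1.975189 × 0.60602 = 1.197004.
CI: -5.348 ± 1.197004 → (-6.5450, -4.1510).
With 95% confidence, each one-unit increase in vehicle weight is associated with a change of between -6.5450 and -4.1510 mpg in fuel economy.

(-6.5450, -4.1510)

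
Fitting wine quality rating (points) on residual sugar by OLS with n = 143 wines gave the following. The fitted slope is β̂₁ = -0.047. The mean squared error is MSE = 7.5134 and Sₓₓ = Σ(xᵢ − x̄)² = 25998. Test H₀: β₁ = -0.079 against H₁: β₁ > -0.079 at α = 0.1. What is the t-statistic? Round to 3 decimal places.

t = 1.882

SE(β̂₁) = √(MSE/Sₓₓ) = √(7.5134/25998) = 0.017.
t = (-0.047 − (-0.079)) / 0.017 = 1.882.
df = n − 2 = 141.
One-sided p ≈ 0.0309, which is < 0.1, so reject H₀.
There is evidence that the true slope on residual sugar exceeds -0.079 points per unit.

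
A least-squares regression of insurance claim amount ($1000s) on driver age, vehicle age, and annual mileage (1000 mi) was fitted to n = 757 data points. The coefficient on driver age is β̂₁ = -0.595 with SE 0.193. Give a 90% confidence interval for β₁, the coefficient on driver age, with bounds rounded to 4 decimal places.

df = n − k − 1 = 757 − 3 − 1 = 753.
t* = t_{0.05, 753} = 1.64688.
Margin = t* × SE = 1.64688 × 0.193 = 0.317848.
CI: -0.595 ± 0.317848 → (-0.9128, -0.2772).
With 90% confidence, each one-unit increase in driver age is associated with a change of between -0.9128 and -0.2772 $1000s in insurance claim amount, holding the other predictors fixed.

(-0.9128, -0.2772)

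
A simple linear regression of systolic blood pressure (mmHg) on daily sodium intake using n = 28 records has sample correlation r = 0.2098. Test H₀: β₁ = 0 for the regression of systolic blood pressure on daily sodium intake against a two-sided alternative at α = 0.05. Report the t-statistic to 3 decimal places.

t = 1.094

t = r·√(n − 2)/√(1 − r²) = 0.2098·√26/√0.955984 = 1.094.
df = n − 2 = 26.
Two-sided p ≈ 0.2839, which is ≥ 0.05, so fail to reject H₀.
The data do not give significant evidence of a linear association between daily sodium intake and systolic blood pressure.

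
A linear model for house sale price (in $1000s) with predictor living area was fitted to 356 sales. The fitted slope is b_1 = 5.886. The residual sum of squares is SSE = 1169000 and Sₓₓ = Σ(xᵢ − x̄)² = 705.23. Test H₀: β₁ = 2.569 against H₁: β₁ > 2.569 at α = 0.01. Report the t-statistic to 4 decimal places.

MSE = SSE/(n − 2) = 1169000/354 = 3302.26.
SE(b_1) = √(MSE/Sₓₓ) = √(3302.26/705.23) = 2.16392.
t = (5.886 − 2.569) / 2.16392 = 1.5329.
df = n − 2 = 354.
One-sided p ≈ 0.0631, which is ≥ 0.01, so fail to reject H₀.
The data do not give significant evidence that the true slope on living area exceeds 2.569 $1000s per unit.

t = 1.5329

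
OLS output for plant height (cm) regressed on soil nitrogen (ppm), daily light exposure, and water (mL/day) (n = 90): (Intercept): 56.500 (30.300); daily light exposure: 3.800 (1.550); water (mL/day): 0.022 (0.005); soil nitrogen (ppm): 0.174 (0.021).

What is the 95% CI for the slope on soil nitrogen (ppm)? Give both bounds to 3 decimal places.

Read off: b = 0.174, SE = 0.021 for soil nitrogen (ppm).
df = n − k − 1 = 90 − 3 − 1 = 86.
t* = t_{0.025, 86} = 1.987934.
Margin = t* × SE = 1.987934 × 0.021 = 0.04175.
CI: 0.174 ± 0.04175 → (0.132, 0.216).

(0.132, 0.216)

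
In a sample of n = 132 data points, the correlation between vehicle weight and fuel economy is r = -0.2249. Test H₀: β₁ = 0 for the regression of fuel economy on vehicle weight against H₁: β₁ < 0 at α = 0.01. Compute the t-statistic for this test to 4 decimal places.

t = -2.6317

t = r·√(n − 2)/√(1 − r²) = -0.2249·√130/√0.94942 = -2.6317.
df = n − 2 = 130.
One-sided p ≈ 0.0048, which is < 0.01, so reject H₀.
There is evidence of a linear association between vehicle weight and fuel economy.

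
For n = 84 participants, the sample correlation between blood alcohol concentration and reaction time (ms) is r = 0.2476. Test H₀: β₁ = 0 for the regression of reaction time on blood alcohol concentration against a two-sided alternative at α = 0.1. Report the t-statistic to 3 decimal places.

t = r·√(n − 2)/√(1 − r²) = 0.2476·√82/√0.938694 = 2.314.
df = n − 2 = 82.
Two-sided p ≈ 0.0232, which is < 0.1, so reject H₀.
There is evidence of a linear association between blood alcohol concentration and reaction time.

t = 2.314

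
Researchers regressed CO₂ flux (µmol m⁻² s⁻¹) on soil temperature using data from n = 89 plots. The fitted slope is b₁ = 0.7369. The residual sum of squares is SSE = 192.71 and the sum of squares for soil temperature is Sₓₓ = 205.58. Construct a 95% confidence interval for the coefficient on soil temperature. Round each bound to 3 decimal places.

MSE = SSE/(n − 2) = 192.71/87 = 2.21506.
SE(b₁) = √(MSE/Sₓₓ) = √(2.21506/205.58) = 0.103801.
df = n − 2 = 87.
t* = t_{0.025, 87} = 1.987608.
Margin = t* × SE = 1.987608 × 0.103801 = 0.20632.
CI: 0.7369 ± 0.20632 → (0.531, 0.943).
With 95% confidence, each one-unit increase in soil temperature is associated with a change of between 0.531 and 0.943 µmol m⁻² s⁻¹ in CO₂ flux.

(0.531, 0.943)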